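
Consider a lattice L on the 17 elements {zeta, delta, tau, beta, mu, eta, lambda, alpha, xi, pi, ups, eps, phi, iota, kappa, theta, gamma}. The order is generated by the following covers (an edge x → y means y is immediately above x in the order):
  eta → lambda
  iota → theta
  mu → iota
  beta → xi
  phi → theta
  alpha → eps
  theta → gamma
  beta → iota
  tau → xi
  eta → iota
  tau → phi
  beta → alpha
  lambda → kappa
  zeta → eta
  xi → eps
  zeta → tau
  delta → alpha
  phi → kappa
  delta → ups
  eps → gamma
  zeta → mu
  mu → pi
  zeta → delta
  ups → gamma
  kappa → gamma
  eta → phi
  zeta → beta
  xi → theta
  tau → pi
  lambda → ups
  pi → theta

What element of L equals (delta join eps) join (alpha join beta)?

eps

delta ∨ eps = eps
alpha ∨ beta = alpha
eps ∨ alpha = eps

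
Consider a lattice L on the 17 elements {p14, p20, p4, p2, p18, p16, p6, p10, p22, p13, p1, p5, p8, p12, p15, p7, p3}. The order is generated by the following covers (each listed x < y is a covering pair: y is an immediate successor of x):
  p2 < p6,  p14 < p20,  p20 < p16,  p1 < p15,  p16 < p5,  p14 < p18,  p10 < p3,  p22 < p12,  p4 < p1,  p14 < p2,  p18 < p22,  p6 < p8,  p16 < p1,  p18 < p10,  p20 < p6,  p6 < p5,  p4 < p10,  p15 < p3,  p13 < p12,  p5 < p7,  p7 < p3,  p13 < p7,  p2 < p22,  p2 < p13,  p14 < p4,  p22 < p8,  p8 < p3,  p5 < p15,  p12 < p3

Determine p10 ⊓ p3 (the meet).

p10

Common lower bounds of {p10, p3}: p10, p14, p18, p4.
The greatest among these is p10.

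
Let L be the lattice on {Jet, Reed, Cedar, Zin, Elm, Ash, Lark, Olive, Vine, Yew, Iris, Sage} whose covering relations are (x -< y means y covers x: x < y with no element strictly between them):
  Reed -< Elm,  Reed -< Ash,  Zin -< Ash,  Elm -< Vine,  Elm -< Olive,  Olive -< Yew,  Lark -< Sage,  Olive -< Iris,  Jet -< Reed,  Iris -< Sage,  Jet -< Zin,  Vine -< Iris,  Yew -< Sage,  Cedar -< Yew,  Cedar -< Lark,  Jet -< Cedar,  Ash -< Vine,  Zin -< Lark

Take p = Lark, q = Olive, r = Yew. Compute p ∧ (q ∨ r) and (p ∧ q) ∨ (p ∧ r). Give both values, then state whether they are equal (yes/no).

Cedar; Cedar; yes

q ∨ r = Yew, so p ∧ (q ∨ r) = Lark ∧ Yew = Cedar.
p ∧ q = Jet and p ∧ r = Cedar, so (p ∧ q) ∨ (p ∧ r) = Jet ∨ Cedar = Cedar.
Equal: yes.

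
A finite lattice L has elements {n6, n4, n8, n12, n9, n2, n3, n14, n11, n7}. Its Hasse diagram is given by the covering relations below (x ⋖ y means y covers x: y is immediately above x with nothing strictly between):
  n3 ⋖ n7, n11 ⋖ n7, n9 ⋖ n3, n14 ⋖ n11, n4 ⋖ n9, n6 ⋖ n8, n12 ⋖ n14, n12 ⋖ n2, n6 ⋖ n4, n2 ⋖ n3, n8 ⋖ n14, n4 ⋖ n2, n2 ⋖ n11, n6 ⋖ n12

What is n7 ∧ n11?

n11

Common lower bounds of {n7, n11}: n11, n12, n14, n2, n4, n6, n8.
The greatest among these is n11.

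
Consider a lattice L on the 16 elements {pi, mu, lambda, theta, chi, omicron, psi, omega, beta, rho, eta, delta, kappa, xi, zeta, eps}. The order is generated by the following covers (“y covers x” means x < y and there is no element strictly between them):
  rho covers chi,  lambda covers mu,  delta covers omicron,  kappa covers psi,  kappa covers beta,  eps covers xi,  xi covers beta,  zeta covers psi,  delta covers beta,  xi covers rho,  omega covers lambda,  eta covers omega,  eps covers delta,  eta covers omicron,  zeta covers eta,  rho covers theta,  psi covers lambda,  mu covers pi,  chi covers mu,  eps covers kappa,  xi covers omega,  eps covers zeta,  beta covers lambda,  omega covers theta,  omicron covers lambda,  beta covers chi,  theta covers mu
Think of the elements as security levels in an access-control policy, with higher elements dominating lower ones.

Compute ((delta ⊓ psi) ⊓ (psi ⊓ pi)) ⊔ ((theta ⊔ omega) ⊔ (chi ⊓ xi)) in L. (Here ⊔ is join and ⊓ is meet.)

xi

delta ∧ psi = lambda
psi ∧ pi = pi
lambda ∧ pi = pi
theta ∨ omega = omega
chi ∧ xi = chi
omega ∨ chi = xi
pi ∨ xi = xi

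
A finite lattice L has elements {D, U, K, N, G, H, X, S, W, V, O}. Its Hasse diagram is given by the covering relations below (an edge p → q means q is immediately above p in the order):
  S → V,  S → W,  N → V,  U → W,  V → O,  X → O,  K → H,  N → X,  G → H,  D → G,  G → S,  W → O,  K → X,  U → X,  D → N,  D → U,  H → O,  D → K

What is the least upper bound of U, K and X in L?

X

Common upper bounds of {U, K, X}: O, X.
The least among these is X.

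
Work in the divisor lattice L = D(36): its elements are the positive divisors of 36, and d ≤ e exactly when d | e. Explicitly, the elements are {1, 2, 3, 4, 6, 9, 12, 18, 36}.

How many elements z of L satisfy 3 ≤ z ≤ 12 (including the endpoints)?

3

The interval [3, 12] = {12, 3, 6}, which has 3 elements.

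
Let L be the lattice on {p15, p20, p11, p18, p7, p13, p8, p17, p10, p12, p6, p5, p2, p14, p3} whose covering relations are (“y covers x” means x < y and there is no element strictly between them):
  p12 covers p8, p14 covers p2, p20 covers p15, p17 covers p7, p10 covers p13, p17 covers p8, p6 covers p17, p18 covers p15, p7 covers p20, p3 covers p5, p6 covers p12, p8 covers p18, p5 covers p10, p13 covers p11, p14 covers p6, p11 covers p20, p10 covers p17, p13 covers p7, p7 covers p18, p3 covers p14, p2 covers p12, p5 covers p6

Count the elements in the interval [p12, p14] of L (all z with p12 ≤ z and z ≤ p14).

4

The interval [p12, p14] = {p12, p14, p2, p6}, which has 4 elements.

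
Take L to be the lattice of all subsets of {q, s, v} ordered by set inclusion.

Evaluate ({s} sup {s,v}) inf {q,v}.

{v}

{s} ∨ {s,v} = {s,v}
{s,v} ∧ {q,v} = {v}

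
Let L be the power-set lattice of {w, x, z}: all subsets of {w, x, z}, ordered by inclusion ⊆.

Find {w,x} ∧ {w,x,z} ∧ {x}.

{x}

Under ⊆, meet is intersection: {w,x} ∩ {w,x,z} ∩ {x} = {x}.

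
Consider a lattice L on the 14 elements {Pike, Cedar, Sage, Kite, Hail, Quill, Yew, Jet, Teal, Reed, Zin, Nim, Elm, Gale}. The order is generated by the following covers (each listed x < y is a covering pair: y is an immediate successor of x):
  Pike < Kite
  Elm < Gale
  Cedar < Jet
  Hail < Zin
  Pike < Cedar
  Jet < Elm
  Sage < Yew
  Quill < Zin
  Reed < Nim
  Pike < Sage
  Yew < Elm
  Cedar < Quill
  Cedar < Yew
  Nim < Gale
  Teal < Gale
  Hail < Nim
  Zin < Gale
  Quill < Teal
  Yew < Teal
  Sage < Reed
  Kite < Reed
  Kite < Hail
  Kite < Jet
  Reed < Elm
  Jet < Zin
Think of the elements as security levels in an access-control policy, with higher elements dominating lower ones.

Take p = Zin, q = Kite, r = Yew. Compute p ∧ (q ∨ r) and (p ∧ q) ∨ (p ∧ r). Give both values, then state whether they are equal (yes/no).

q ∨ r = Elm, so p ∧ (q ∨ r) = Zin ∧ Elm = Jet.
p ∧ q = Kite and p ∧ r = Cedar, so (p ∧ q) ∨ (p ∧ r) = Kite ∨ Cedar = Jet.
Equal: yes.

Jet; Jet; yes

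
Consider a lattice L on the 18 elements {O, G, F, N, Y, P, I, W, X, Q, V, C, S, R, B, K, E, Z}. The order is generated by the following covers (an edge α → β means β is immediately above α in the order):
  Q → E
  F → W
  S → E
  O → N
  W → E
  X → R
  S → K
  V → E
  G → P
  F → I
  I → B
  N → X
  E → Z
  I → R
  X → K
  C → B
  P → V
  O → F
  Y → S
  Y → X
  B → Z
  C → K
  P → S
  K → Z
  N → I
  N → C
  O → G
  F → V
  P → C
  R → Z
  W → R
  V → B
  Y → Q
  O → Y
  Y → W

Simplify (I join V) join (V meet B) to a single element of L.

I ∨ V = B
V ∧ B = V
B ∨ V = B

B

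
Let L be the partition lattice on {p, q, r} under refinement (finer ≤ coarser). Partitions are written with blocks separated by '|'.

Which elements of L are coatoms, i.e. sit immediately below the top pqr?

pq|r, pr|q, p|qr

The coatoms are exactly the elements covered by pqr: pq|r, pr|q, p|qr.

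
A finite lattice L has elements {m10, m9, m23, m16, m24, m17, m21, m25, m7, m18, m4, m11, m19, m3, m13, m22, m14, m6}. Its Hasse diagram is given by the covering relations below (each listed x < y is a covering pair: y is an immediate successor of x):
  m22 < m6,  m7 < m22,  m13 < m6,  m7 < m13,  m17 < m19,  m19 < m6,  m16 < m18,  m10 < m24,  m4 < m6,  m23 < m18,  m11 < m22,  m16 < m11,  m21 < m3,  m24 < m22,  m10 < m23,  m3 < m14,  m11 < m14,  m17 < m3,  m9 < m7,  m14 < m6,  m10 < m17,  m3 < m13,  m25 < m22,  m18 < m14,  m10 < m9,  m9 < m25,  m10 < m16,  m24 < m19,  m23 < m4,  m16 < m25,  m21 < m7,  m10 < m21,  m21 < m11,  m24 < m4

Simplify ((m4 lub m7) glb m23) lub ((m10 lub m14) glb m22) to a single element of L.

m14

m4 ∨ m7 = m6
m6 ∧ m23 = m23
m10 ∨ m14 = m14
m14 ∧ m22 = m11
m23 ∨ m11 = m14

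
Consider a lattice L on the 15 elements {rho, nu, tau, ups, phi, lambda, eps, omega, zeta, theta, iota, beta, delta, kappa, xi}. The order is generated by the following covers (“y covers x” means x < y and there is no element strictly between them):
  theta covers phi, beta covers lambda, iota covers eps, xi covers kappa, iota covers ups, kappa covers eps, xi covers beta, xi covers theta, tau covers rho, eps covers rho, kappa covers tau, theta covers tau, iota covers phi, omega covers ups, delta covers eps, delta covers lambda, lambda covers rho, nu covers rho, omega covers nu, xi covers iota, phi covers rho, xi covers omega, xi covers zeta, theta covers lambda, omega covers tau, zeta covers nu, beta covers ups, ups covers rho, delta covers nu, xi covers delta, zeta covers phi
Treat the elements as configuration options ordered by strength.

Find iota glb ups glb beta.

ups

Common lower bounds of {iota, ups, beta}: rho, ups.
The greatest among these is ups.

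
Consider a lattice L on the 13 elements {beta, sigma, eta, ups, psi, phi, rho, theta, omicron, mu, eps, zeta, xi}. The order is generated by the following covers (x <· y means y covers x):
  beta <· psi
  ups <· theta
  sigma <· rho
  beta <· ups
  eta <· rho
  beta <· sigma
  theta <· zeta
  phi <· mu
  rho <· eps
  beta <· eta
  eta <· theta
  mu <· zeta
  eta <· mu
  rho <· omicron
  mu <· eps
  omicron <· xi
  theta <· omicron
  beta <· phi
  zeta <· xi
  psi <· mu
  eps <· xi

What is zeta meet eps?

mu

Common lower bounds of {zeta, eps}: beta, eta, mu, phi, psi.
The greatest among these is mu.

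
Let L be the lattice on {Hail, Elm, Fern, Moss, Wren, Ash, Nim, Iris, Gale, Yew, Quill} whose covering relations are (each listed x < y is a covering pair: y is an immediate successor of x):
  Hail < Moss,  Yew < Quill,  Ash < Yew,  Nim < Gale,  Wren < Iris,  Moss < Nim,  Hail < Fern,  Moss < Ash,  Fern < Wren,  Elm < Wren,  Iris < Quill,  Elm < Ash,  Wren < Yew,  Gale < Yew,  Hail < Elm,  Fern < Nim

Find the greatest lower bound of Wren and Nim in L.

Fern

Common lower bounds of {Wren, Nim}: Fern, Hail.
The greatest among these is Fern.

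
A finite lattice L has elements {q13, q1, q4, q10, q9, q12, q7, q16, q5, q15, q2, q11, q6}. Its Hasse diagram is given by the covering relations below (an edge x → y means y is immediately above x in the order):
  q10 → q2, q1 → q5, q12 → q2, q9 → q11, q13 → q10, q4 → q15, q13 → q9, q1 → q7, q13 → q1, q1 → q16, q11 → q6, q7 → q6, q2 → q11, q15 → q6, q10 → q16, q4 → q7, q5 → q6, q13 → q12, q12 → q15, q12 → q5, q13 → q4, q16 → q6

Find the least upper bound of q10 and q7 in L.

Common upper bounds of {q10, q7}: q6.
The least among these is q6.

q6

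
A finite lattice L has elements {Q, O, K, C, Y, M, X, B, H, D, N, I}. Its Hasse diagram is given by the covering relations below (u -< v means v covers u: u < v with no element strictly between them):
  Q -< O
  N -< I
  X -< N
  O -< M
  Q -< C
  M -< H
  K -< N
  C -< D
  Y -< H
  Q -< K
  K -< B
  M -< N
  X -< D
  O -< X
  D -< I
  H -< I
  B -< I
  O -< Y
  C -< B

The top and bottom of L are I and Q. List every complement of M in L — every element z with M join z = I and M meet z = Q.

B, C

Need z with M ∨ z = I and M ∧ z = Q.
Checking each element gives: B, C.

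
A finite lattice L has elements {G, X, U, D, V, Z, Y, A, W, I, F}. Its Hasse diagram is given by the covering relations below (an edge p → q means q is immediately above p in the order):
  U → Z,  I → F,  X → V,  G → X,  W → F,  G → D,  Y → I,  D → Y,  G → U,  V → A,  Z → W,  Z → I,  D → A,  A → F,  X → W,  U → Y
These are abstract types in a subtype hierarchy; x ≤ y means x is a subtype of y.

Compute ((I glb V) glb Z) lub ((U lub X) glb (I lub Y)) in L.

I ∧ V = G
G ∧ Z = G
U ∨ X = W
I ∨ Y = I
W ∧ I = Z
G ∨ Z = Z

Z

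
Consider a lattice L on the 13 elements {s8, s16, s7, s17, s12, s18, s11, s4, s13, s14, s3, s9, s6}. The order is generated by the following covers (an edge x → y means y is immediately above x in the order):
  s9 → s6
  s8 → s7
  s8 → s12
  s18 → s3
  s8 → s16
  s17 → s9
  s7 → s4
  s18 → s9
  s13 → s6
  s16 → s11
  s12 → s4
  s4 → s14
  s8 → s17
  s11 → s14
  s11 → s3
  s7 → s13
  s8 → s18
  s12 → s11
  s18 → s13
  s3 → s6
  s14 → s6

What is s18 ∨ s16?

Common upper bounds of {s18, s16}: s3, s6.
The least among these is s3.

s3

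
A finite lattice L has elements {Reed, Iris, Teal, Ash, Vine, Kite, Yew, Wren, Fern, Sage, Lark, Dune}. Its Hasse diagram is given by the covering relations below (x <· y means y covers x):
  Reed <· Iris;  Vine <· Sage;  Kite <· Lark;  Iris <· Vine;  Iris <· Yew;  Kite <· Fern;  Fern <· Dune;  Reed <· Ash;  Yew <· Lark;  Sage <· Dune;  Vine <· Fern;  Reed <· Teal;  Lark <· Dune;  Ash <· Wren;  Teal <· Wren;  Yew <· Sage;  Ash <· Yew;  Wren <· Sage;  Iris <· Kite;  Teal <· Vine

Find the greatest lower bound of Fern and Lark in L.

Common lower bounds of {Fern, Lark}: Iris, Kite, Reed.
The greatest among these is Kite.

Kite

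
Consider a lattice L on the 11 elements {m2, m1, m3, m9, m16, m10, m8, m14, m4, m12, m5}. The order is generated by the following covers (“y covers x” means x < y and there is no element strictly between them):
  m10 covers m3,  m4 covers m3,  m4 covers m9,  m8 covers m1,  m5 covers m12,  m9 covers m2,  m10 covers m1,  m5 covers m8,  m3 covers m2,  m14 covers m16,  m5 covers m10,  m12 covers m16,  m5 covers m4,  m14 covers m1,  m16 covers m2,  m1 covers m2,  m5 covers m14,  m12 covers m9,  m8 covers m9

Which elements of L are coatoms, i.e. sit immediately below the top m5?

m10, m12, m14, m4, m8

The coatoms are exactly the elements covered by m5: m10, m12, m14, m4, m8.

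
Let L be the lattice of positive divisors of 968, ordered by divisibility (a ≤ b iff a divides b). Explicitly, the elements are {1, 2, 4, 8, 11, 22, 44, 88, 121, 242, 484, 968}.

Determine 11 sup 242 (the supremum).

In the divisibility order, the join is the least common multiple: lcm(11, 242) = 242.

242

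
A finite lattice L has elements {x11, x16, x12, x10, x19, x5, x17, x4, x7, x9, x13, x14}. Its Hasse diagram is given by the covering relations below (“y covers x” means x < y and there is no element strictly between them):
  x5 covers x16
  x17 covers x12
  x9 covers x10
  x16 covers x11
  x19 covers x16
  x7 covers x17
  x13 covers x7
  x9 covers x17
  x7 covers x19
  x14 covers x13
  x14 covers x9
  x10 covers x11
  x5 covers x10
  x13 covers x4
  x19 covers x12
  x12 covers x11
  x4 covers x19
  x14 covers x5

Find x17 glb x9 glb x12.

Common lower bounds of {x17, x9, x12}: x11, x12.
The greatest among these is x12.

x12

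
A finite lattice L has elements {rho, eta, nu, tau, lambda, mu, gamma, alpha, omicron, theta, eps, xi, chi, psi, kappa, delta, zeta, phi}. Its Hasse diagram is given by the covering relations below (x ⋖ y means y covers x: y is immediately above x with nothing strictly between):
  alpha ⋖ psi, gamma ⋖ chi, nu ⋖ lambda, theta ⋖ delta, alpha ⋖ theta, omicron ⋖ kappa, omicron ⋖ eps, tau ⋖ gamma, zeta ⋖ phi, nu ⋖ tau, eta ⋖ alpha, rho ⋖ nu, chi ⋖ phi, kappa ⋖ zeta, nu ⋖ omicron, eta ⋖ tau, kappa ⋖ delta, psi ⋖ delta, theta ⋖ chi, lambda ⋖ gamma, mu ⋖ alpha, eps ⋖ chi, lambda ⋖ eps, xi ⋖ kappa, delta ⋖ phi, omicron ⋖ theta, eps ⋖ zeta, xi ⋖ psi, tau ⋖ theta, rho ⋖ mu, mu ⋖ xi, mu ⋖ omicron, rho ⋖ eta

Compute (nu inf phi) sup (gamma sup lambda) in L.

gamma

nu ∧ phi = nu
gamma ∨ lambda = gamma
nu ∨ gamma = gamma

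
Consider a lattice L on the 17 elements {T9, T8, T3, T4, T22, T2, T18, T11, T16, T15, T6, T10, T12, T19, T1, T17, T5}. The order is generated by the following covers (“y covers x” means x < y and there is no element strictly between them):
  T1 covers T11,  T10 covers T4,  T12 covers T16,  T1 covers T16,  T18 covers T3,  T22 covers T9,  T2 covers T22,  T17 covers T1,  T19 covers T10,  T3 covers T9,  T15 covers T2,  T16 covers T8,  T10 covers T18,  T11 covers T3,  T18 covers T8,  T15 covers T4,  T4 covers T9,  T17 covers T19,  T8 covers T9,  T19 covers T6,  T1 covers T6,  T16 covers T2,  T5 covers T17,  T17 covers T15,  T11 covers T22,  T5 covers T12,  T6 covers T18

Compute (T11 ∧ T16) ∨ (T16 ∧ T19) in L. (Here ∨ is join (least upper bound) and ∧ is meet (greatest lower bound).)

T16

T11 ∧ T16 = T22
T16 ∧ T19 = T8
T22 ∨ T8 = T16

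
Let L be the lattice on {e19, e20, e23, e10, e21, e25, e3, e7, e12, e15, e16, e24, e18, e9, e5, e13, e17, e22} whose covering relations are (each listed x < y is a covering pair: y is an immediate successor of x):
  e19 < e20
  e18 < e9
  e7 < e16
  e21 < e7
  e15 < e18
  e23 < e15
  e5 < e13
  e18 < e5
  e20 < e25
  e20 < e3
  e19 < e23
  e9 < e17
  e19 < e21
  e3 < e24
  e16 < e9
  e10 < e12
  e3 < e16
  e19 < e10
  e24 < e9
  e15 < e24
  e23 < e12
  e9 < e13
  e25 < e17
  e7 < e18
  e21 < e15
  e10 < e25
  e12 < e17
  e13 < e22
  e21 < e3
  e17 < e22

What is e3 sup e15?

Common upper bounds of {e3, e15}: e13, e17, e22, e24, e9.
The least among these is e24.

e24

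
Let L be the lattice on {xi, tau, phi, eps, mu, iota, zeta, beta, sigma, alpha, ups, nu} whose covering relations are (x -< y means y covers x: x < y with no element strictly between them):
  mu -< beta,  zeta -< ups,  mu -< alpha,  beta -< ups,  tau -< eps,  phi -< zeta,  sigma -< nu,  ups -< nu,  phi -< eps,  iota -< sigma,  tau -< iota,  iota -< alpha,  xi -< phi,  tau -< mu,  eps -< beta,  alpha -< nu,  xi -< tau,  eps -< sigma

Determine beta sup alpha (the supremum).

Common upper bounds of {beta, alpha}: nu.
The least among these is nu.

nu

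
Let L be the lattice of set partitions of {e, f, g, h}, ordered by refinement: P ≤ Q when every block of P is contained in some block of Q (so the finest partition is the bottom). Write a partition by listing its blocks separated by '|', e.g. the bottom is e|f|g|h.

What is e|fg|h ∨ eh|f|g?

The join of e|fg|h and eh|f|g merges any blocks that overlap across the partitions, giving eh|fg.

eh|fg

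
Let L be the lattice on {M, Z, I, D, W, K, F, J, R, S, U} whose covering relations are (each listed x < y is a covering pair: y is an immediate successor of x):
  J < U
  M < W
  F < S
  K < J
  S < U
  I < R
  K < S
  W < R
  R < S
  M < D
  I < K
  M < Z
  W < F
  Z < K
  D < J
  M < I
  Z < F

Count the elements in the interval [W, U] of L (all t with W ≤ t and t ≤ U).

The interval [W, U] = {F, R, S, U, W}, which has 5 elements.

5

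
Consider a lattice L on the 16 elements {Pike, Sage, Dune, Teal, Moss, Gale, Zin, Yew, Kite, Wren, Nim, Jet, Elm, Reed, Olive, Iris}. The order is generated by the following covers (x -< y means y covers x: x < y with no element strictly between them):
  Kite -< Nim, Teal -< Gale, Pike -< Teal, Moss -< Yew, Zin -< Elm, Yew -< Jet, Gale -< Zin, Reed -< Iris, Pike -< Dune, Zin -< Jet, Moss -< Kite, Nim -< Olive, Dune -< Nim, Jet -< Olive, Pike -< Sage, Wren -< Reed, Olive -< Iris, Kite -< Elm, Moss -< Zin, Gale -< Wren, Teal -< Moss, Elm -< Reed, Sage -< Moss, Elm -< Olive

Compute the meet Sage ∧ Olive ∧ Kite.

Common lower bounds of {Sage, Olive, Kite}: Pike, Sage.
The greatest among these is Sage.

Sage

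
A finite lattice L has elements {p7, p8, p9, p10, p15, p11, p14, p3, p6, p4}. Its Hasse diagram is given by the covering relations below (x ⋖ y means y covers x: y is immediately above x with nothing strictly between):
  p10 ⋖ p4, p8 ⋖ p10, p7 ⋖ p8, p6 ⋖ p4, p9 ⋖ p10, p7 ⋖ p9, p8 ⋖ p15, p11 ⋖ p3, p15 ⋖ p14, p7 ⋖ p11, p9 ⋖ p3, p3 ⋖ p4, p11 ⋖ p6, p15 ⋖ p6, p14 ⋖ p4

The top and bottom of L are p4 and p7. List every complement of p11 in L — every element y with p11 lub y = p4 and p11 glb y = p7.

p10, p14

Need y with p11 ∨ y = p4 and p11 ∧ y = p7.
Checking each element gives: p10, p14.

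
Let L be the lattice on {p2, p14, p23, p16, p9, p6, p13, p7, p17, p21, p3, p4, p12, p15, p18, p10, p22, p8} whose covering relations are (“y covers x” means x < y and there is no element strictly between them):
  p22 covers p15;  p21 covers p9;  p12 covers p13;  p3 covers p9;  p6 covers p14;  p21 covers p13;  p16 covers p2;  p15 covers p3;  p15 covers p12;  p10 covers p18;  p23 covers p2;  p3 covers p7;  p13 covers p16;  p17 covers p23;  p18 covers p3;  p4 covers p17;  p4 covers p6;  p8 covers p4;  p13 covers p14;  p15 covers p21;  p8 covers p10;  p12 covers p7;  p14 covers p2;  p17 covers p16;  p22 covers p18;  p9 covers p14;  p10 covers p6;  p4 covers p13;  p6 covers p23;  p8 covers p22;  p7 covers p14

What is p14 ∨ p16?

Common upper bounds of {p14, p16}: p12, p13, p15, p21, p22, p4, p8.
The least among these is p13.

p13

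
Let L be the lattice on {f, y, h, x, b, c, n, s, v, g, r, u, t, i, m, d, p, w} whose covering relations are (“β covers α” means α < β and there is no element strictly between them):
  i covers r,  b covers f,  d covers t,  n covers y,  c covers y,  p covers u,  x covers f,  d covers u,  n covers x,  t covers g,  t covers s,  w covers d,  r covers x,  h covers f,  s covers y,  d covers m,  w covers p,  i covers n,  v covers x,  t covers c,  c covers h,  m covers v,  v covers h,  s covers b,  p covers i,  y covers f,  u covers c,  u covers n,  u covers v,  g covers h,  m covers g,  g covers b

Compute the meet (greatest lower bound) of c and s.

y

Common lower bounds of {c, s}: f, y.
The greatest among these is y.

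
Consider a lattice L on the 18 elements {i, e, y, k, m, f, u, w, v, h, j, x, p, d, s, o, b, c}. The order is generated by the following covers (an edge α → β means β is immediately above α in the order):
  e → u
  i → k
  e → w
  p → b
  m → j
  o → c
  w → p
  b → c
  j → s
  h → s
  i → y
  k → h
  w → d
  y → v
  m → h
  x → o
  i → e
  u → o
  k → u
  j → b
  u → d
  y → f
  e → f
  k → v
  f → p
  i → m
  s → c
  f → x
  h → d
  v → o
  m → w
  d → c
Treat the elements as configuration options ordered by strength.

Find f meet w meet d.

Common lower bounds of {f, w, d}: e, i.
The greatest among these is e.

e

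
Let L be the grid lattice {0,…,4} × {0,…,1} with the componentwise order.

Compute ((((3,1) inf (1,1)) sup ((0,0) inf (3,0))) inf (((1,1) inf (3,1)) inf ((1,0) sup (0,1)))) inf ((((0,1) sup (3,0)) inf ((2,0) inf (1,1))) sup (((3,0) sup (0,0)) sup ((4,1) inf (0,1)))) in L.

(3,1) ∧ (1,1) = (1,1)
(0,0) ∧ (3,0) = (0,0)
(1,1) ∨ (0,0) = (1,1)
(1,1) ∧ (3,1) = (1,1)
(1,0) ∨ (0,1) = (1,1)
(1,1) ∧ (1,1) = (1,1)
(1,1) ∧ (1,1) = (1,1)
(0,1) ∨ (3,0) = (3,1)
(2,0) ∧ (1,1) = (1,0)
(3,1) ∧ (1,0) = (1,0)
(3,0) ∨ (0,0) = (3,0)
(4,1) ∧ (0,1) = (0,1)
(3,0) ∨ (0,1) = (3,1)
(1,0) ∨ (3,1) = (3,1)
(1,1) ∧ (3,1) = (1,1)

(1,1)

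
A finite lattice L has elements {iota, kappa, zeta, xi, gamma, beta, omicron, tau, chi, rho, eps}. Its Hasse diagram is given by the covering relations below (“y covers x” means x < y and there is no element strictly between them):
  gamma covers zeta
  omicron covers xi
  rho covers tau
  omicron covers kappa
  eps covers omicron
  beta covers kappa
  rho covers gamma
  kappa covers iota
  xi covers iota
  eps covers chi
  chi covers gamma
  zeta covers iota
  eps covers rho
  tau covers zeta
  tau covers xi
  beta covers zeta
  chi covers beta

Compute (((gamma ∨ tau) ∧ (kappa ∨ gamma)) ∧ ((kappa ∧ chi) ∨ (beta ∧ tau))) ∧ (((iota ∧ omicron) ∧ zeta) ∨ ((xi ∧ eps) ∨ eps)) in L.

zeta

gamma ∨ tau = rho
kappa ∨ gamma = chi
rho ∧ chi = gamma
kappa ∧ chi = kappa
beta ∧ tau = zeta
kappa ∨ zeta = beta
gamma ∧ beta = zeta
iota ∧ omicron = iota
iota ∧ zeta = iota
xi ∧ eps = xi
xi ∨ eps = eps
iota ∨ eps = eps
zeta ∧ eps = zeta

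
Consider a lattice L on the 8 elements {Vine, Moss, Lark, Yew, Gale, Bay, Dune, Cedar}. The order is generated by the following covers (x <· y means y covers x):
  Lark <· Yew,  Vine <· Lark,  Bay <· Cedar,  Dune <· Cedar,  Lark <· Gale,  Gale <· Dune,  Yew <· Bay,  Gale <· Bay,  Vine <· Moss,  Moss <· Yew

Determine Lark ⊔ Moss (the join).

Common upper bounds of {Lark, Moss}: Bay, Cedar, Yew.
The least among these is Yew.

Yew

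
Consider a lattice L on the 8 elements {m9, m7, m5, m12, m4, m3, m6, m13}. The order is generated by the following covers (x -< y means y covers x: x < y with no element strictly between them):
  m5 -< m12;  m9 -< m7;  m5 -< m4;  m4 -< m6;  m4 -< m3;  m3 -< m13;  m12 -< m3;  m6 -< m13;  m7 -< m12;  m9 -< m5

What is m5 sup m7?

m12

Common upper bounds of {m5, m7}: m12, m13, m3.
The least among these is m12.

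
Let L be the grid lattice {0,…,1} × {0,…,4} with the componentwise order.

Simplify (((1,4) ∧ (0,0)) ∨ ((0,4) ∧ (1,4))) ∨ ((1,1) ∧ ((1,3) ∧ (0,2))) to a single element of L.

(1,4) ∧ (0,0) = (0,0)
(0,4) ∧ (1,4) = (0,4)
(0,0) ∨ (0,4) = (0,4)
(1,3) ∧ (0,2) = (0,2)
(1,1) ∧ (0,2) = (0,1)
(0,4) ∨ (0,1) = (0,4)

(0,4)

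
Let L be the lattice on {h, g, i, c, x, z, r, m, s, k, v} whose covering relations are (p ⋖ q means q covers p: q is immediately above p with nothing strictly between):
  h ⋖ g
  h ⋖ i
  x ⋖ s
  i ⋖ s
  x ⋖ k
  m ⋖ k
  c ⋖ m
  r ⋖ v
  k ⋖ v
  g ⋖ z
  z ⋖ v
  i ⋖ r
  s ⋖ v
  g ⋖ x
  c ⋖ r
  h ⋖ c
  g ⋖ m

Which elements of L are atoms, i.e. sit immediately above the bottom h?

The atoms are exactly the elements that cover h: c, g, i.

c, g, i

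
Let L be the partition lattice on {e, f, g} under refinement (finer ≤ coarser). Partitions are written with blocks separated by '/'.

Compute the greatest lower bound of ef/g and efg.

ef/g

The meet (common refinement) of ef/g and efg intersects blocks pairwise, giving ef/g.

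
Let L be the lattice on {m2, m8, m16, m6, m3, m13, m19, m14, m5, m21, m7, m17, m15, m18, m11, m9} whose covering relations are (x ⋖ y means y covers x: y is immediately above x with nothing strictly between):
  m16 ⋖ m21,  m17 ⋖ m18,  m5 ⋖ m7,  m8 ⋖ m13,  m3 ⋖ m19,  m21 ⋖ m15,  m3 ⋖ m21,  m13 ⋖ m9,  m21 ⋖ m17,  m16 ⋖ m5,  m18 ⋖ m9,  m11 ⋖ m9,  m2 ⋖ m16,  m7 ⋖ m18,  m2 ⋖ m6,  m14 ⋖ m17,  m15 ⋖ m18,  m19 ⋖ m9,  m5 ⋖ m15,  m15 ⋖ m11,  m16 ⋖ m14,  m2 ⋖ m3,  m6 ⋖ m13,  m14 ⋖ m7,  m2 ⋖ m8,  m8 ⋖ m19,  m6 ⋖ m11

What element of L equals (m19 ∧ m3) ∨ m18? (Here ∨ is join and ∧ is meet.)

m18

m19 ∧ m3 = m3
m3 ∨ m18 = m18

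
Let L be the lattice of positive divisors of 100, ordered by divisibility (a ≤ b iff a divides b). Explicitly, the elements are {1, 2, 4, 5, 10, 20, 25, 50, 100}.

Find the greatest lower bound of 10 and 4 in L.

2

In the divisibility order, the meet is the greatest common divisor: gcd(10, 4) = 2.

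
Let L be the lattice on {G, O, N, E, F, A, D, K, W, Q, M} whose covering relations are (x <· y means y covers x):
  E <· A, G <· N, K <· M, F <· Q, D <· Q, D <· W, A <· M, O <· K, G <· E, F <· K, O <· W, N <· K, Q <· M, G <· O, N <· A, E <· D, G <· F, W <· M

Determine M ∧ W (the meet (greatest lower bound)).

Common lower bounds of {M, W}: D, E, G, O, W.
The greatest among these is W.

W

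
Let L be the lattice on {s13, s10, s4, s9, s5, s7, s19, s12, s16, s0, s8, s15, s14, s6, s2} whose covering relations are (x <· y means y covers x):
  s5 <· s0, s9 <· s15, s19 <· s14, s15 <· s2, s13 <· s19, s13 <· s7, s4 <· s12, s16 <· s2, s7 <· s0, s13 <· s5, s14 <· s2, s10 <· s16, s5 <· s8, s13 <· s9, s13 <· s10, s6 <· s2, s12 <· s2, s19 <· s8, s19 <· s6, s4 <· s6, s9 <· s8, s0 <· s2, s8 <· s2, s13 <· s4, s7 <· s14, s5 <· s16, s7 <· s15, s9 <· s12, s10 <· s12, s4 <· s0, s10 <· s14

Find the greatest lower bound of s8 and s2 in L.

s8

Common lower bounds of {s8, s2}: s13, s19, s5, s8, s9.
The greatest among these is s8.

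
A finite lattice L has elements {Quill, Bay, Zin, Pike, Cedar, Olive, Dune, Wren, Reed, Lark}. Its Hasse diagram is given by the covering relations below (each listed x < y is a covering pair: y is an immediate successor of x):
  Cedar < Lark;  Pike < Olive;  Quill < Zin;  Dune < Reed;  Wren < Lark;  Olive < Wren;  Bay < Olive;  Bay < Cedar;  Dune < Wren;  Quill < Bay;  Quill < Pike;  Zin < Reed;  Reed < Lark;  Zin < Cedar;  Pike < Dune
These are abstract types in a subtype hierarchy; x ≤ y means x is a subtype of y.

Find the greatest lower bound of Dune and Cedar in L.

Quill

Common lower bounds of {Dune, Cedar}: Quill.
The greatest among these is Quill.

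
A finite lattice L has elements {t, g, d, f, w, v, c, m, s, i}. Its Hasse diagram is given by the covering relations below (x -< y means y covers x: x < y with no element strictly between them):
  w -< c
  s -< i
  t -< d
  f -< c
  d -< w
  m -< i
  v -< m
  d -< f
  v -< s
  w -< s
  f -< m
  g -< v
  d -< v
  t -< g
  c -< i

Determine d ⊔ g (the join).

v

Common upper bounds of {d, g}: i, m, s, v.
The least among these is v.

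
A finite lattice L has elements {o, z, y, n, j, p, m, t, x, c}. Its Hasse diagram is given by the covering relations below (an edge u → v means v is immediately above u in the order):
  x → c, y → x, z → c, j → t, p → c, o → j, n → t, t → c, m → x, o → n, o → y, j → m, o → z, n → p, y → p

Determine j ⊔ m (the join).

Common upper bounds of {j, m}: c, m, x.
The least among these is m.

m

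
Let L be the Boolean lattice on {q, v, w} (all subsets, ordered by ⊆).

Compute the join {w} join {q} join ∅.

Under ⊆, join is union: {w} ∪ {q} ∪ ∅ = {q,w}.

{q,w}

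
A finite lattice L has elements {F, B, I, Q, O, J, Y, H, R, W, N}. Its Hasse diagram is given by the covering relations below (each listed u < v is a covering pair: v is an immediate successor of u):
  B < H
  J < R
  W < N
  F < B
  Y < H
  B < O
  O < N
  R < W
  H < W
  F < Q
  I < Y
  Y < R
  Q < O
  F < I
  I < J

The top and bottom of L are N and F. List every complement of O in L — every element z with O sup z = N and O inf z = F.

Need z with O ∨ z = N and O ∧ z = F.
Checking each element gives: I, J, R, Y.

I, J, R, Y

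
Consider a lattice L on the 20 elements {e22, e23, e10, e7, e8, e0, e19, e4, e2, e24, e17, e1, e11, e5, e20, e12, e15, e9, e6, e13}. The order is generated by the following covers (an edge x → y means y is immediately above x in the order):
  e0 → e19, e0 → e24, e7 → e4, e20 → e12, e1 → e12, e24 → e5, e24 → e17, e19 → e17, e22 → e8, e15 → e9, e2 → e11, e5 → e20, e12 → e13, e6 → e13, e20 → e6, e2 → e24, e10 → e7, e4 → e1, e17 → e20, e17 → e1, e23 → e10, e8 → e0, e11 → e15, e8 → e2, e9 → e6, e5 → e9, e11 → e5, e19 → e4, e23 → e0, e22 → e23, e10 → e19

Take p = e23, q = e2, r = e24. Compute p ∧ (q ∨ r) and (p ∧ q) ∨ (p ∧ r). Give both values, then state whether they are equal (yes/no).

e23; e23; yes

q ∨ r = e24, so p ∧ (q ∨ r) = e23 ∧ e24 = e23.
p ∧ q = e22 and p ∧ r = e23, so (p ∧ q) ∨ (p ∧ r) = e22 ∨ e23 = e23.
Equal: yes.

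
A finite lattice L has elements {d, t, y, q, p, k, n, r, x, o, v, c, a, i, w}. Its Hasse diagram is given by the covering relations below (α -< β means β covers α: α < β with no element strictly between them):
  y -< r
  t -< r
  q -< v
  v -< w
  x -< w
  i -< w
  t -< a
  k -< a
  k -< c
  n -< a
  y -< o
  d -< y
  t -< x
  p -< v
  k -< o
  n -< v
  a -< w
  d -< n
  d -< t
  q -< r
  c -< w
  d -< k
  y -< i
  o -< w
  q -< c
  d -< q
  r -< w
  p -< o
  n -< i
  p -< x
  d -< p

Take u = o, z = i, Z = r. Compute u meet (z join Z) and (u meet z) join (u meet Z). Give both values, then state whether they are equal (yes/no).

z join Z = w, so u meet (z join Z) = o meet w = o.
u meet z = y and u meet Z = y, so (u meet z) join (u meet Z) = y join y = y.
Equal: no.

o; y; no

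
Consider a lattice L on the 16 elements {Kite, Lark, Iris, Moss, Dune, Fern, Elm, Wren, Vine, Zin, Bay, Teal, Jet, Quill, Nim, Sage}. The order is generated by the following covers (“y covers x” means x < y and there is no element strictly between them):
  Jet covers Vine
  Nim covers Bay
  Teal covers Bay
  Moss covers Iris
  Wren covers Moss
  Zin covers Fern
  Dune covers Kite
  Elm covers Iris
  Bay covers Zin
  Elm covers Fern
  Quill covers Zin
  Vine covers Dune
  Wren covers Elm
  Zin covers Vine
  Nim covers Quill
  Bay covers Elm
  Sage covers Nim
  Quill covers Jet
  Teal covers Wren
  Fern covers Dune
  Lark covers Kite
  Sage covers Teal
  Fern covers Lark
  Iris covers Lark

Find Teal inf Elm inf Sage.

Elm

Common lower bounds of {Teal, Elm, Sage}: Dune, Elm, Fern, Iris, Kite, Lark.
The greatest among these is Elm.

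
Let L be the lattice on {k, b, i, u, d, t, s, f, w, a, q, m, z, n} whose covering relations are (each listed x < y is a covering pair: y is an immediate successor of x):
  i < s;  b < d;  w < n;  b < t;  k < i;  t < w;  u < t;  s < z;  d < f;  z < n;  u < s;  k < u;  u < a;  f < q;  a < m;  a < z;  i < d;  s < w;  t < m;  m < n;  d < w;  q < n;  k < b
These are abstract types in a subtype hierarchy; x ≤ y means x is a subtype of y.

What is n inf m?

m

Common lower bounds of {n, m}: a, b, k, m, t, u.
The greatest among these is m.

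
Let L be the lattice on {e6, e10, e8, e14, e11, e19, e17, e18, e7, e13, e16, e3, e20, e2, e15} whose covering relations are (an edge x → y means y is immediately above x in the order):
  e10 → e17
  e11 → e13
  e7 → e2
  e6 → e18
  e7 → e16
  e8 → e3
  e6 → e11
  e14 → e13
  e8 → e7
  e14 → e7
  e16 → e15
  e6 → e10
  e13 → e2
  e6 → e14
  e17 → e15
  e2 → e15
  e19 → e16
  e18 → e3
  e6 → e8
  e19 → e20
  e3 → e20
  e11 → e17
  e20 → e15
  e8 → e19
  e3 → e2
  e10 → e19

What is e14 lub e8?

e7

Common upper bounds of {e14, e8}: e15, e16, e2, e7.
The least among these is e7.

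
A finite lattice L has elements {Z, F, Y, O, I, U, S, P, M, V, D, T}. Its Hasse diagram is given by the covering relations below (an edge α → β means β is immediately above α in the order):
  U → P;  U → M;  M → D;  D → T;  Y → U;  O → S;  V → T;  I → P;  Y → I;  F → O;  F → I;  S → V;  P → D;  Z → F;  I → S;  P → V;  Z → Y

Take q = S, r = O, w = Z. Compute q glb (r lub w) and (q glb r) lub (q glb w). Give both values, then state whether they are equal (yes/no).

r lub w = O, so q glb (r lub w) = S glb O = O.
q glb r = O and q glb w = Z, so (q glb r) lub (q glb w) = O lub Z = O.
Equal: yes.

O; O; yes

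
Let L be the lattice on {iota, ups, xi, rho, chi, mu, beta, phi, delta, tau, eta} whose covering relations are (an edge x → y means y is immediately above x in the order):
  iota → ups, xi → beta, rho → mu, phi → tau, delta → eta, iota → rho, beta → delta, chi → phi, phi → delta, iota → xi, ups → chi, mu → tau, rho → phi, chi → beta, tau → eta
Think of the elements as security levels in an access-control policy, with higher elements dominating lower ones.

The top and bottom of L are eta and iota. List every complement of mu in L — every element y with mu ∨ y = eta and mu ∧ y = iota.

Need y with mu ∨ y = eta and mu ∧ y = iota.
Checking each element gives: beta, xi.

beta, xi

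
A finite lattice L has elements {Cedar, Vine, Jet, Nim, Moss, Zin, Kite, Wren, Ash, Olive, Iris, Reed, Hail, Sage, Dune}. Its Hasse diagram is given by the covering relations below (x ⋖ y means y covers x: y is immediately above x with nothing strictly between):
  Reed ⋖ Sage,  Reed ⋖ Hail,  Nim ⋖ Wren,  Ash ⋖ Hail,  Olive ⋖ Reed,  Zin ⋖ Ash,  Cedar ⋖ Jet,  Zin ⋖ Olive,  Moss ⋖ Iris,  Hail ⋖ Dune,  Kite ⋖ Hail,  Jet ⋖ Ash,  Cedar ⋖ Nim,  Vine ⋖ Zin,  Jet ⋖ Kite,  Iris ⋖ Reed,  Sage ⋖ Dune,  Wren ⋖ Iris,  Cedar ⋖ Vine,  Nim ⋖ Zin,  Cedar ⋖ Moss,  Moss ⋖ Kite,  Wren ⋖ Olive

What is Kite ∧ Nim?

Cedar

Common lower bounds of {Kite, Nim}: Cedar.
The greatest among these is Cedar.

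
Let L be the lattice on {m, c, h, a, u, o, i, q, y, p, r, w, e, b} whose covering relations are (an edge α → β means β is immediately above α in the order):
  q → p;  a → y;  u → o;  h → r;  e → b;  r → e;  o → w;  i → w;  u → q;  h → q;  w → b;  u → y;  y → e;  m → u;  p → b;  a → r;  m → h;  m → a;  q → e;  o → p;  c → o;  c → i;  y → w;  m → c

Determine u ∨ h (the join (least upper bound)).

Common upper bounds of {u, h}: b, e, p, q.
The least among these is q.

q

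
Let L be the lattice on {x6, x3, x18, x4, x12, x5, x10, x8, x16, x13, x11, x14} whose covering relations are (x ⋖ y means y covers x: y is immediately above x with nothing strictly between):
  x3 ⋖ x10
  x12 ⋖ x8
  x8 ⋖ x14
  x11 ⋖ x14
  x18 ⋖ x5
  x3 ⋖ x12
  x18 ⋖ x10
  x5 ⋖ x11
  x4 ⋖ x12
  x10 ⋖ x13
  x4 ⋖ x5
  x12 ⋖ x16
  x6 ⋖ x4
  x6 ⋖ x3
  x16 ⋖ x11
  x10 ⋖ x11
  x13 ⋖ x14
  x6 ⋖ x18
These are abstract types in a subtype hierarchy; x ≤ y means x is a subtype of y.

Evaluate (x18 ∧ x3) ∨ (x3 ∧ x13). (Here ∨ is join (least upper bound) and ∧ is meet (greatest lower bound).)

x18 ∧ x3 = x6
x3 ∧ x13 = x3
x6 ∨ x3 = x3

x3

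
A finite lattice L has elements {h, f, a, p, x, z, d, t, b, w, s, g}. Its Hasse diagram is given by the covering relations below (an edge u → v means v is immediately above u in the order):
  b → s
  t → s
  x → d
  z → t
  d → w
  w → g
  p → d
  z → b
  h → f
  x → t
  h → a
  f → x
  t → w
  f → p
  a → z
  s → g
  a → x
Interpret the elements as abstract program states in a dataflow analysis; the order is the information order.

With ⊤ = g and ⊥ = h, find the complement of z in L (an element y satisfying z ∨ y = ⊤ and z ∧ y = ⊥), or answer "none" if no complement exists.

none

For every candidate y, either z ∨ y ≠ g or z ∧ y ≠ h; no complement exists.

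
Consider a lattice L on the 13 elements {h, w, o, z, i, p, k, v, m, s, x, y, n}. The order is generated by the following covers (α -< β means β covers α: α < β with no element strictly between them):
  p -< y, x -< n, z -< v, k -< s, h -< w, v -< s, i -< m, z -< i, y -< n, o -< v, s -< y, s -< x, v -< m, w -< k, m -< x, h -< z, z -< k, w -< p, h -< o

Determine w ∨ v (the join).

s

Common upper bounds of {w, v}: n, s, x, y.
The least among these is s.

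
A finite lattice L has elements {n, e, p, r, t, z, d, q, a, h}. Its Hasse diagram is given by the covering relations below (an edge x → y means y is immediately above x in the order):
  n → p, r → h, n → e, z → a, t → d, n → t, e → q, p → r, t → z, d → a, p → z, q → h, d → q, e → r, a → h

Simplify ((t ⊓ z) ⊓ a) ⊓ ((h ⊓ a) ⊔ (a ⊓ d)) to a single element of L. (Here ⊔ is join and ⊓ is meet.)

t

t ∧ z = t
t ∧ a = t
h ∧ a = a
a ∧ d = d
a ∨ d = a
t ∧ a = t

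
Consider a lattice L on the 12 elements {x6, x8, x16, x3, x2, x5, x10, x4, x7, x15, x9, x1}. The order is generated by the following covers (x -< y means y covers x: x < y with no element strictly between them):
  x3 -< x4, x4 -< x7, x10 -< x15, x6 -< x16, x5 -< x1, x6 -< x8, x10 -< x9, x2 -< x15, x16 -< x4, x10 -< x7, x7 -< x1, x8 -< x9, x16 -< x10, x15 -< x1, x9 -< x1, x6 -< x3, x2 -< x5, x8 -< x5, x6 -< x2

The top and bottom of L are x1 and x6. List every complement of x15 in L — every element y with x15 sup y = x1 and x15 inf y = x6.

x3, x8

Need y with x15 ∨ y = x1 and x15 ∧ y = x6.
Checking each element gives: x3, x8.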